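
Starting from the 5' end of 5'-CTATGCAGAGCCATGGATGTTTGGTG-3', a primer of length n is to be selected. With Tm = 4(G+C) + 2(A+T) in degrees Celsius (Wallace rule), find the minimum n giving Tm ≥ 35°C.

First 11 bases: CTATGCAGAGC → Tm = 34°C (< 35°C)
First 12 bases: CTATGCAGAGCC → Tm = 38°C (≥ 35°C)
Each additional base adds 2°C (A/T) or 4°C (G/C), so Tm is non-decreasing in n; n = 12 is the first length to reach 35°C.

n = 12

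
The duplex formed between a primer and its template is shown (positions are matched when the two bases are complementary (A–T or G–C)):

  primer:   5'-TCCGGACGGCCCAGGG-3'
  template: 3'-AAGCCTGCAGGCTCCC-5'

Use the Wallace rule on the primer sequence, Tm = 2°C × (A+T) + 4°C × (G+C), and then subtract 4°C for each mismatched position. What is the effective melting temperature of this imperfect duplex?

46°C

Primer base counts: A=2, T=1, G=7, C=6 → A+T=3, G+C=13
Perfect-match Tm = 2(3) + 4(13) = 6 + 52 = 58°C
Mismatches (positions where the bases are not complementary): 3 (at positions 2, 9, 12)
Effective Tm = 58 − 3×4 = 58 − 12 = 46°C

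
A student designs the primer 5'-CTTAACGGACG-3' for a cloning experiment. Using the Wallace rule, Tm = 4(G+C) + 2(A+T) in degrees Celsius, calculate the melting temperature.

34°C

Counting bases: G=3, C=3, T=2, A=3
So N_AT = 5 and N_GC = 6.
Tm = 2×5 + 4×6 = 34°C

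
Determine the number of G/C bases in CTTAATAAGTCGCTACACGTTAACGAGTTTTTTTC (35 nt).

Counting bases: T=14, C=7, G=5, A=9
G+C = 5 + 7 = 12

12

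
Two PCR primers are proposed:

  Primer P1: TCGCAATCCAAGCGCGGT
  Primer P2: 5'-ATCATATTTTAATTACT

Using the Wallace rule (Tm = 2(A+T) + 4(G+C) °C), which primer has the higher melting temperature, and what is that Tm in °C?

Primer P1, 58°C

Primer P1: A+T=7, G+C=11 → Tm = 2(7)+4(11) = 58°C
Primer P2: A+T=15, G+C=2 → Tm = 2(15)+4(2) = 38°C
58°C vs 38°C → primer P1 is higher.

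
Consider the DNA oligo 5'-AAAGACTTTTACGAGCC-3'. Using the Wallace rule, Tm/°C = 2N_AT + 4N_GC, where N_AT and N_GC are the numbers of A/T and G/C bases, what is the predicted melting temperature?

Scanning the sequence gives A=6, C=4, G=3, T=4.
So N_AT = 10 and N_GC = 7.
Tm = 4·7 + 2·10 = 28 + 20 = 48°C

48°C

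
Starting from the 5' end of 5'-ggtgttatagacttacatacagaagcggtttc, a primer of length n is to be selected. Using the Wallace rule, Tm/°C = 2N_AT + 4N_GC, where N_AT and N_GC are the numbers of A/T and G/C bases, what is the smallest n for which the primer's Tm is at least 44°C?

First 15 bases: GGTGTTATAGACTTA → Tm = 40°C (< 44°C)
First 16 bases: GGTGTTATAGACTTAC → Tm = 44°C (≥ 44°C)
Since every base adds ≥2°C, Tm only increases with n, so the threshold is first crossed at n = 16.

n = 16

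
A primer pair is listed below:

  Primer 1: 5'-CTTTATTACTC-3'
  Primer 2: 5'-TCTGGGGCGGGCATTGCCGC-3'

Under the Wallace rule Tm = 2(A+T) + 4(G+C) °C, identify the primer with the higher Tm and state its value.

Primer 2, 70°C

Primer 1: A+T=8, G+C=3 → Tm = 2(8)+4(3) = 28°C
Primer 2: A+T=5, G+C=15 → Tm = 2(5)+4(15) = 70°C
28°C vs 70°C → primer 2 is higher.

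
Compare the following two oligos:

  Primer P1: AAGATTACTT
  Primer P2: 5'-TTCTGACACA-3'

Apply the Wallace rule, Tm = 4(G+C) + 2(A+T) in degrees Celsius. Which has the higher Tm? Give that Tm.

Primer P2, 28°C

Primer P1: A+T=8, G+C=2 → Tm = 2(8)+4(2) = 24°C
Primer P2: A+T=6, G+C=4 → Tm = 2(6)+4(4) = 28°C
24°C vs 28°C → primer P2 is higher.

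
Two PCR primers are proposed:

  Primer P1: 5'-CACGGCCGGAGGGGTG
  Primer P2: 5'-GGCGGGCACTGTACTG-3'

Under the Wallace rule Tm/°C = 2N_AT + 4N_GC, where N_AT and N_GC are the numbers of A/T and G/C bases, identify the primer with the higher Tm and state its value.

Primer P1, 58°C

Primer P1: A+T=3, G+C=13 → Tm = 2(3)+4(13) = 58°C
Primer P2: A+T=5, G+C=11 → Tm = 2(5)+4(11) = 54°C
58°C vs 54°C → primer P1 is higher.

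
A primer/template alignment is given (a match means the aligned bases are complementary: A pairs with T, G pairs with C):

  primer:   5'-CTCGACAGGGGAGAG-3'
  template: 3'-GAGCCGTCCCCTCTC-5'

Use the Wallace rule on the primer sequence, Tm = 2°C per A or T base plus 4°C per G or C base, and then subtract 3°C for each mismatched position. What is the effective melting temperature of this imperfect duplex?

47°C

Primer base counts: A=4, T=1, G=7, C=3 → A+T=5, G+C=10
Perfect-match Tm = 2(5) + 4(10) = 10 + 40 = 50°C
Mismatches (positions where the bases are not complementary): 1 (at position 5)
Effective Tm = 50 − 1×3 = 50 − 3 = 47°C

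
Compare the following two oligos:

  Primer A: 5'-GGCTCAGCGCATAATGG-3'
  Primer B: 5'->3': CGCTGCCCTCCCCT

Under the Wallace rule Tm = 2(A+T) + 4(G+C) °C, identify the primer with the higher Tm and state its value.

Primer A, 54°C

Primer A: A+T=7, G+C=10 → Tm = 2(7)+4(10) = 54°C
Primer B: A+T=3, G+C=11 → Tm = 2(3)+4(11) = 50°C
54°C vs 50°C → primer A is higher.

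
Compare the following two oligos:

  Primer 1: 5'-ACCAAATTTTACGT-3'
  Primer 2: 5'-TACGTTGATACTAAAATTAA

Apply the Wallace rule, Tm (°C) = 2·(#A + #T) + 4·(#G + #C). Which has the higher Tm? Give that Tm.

Primer 1: A+T=10, G+C=4 → Tm = 2(10)+4(4) = 36°C
Primer 2: A+T=16, G+C=4 → Tm = 2(16)+4(4) = 48°C
36°C vs 48°C → primer 2 is higher.

Primer 2, 48°C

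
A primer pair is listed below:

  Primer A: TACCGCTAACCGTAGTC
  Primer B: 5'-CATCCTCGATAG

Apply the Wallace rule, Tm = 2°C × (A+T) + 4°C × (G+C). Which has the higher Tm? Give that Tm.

Primer A, 52°C

Primer A: A+T=8, G+C=9 → Tm = 2(8)+4(9) = 52°C
Primer B: A+T=6, G+C=6 → Tm = 2(6)+4(6) = 36°C
52°C vs 36°C → primer A is higher.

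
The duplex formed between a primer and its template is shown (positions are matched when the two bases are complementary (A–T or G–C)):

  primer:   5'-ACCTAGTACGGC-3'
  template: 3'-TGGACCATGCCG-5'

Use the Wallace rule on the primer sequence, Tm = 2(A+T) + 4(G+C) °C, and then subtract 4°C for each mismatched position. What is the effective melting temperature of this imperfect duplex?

Primer base counts: A=3, T=2, G=3, C=4 → A+T=5, G+C=7
Perfect-match Tm = 2(5) + 4(7) = 10 + 28 = 38°C
Mismatches (positions where the bases are not complementary): 1 (at position 5)
Effective Tm = 38 − 1×4 = 38 − 4 = 34°C

34°C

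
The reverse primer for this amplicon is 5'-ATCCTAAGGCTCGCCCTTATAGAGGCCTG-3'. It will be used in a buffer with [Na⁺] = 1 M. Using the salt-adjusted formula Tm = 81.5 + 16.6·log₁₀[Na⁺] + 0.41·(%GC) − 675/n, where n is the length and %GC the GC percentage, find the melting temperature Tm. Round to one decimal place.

Length n = 29. Base counts: A=6, T=7, G=7, C=9
G+C = 16, so %GC = 16/29 × 100 = 55.172%
Salt term: 16.6 × (0) = 0
GC term: 0.41 × 55.172 = 22.621; length term: −675/29 = −23.276
Tm = 81.5 + (0) + 22.621 − 23.276 = 80.845 → 80.8°C

80.8°C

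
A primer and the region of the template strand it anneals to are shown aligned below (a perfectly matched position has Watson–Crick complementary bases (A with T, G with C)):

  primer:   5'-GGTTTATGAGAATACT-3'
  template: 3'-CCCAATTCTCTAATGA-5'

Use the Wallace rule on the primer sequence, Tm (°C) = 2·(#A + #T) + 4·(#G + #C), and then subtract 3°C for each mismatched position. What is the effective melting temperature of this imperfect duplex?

Primer base counts: A=5, T=6, G=4, C=1 → A+T=11, G+C=5
Perfect-match Tm = 2(11) + 4(5) = 22 + 20 = 42°C
Mismatches (positions where the bases are not complementary): 3 (at positions 3, 7, 12)
Effective Tm = 42 − 3×3 = 42 − 9 = 33°C

33°C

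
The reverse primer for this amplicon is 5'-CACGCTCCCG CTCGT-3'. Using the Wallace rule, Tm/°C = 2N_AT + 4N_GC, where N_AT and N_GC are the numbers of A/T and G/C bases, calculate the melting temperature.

52°C

T=3, A=1, G=3, C=8
A+T = 4, G+C = 11
Tm = 2×4 + 4×11 = 52°C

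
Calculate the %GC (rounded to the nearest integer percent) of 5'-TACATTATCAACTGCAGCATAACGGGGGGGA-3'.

Scanning the sequence gives C=6, G=9, A=10, T=6.
G+C = 9 + 6 = 15 out of 31 bases
%GC = 15/31 × 100 = 48.39% ≈ 48%

48%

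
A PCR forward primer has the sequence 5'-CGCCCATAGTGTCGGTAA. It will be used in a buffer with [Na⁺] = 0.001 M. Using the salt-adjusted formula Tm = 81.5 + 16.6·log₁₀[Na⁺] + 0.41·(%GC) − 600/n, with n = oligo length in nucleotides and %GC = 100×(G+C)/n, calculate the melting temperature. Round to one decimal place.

Length n = 18. C=5, G=5, A=4, T=4
G+C = 10, so %GC = 10/18 × 100 = 55.556%
Salt term: 16.6 × (-3) = -49.8
GC term: 0.41 × 55.556 = 22.778; length term: −600/18 = −33.333
Tm = 81.5 + (-49.8) + 22.778 − 33.333 = 21.145 → 21.1°C

21.1°C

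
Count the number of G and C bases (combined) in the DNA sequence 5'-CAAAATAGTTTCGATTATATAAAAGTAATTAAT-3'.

Scanning the sequence gives G=3, A=16, T=12, C=2.
Total G or C: 3 + 2 = 5

5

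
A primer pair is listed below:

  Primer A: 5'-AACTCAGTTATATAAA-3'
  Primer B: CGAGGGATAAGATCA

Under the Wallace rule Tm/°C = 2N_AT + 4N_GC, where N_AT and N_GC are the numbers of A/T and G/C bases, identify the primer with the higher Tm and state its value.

Primer B, 44°C

Primer A: A+T=13, G+C=3 → Tm = 2(13)+4(3) = 38°C
Primer B: A+T=8, G+C=7 → Tm = 2(8)+4(7) = 44°C
38°C vs 44°C → primer B is higher.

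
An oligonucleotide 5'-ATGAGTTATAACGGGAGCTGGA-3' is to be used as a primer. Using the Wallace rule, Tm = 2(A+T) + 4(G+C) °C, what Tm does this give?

Base counts: T=5, G=8, C=2, A=7
So N_AT = 12 and N_GC = 10.
Tm = 4·10 + 2·12 = 40 + 24 = 64°C

64°C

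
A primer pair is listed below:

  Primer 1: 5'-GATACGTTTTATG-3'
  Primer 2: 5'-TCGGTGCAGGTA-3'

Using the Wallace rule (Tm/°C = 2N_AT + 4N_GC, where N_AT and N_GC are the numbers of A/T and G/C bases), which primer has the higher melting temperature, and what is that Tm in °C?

Primer 1: A+T=9, G+C=4 → Tm = 2(9)+4(4) = 34°C
Primer 2: A+T=5, G+C=7 → Tm = 2(5)+4(7) = 38°C
34°C vs 38°C → primer 2 is higher.

Primer 2, 38°C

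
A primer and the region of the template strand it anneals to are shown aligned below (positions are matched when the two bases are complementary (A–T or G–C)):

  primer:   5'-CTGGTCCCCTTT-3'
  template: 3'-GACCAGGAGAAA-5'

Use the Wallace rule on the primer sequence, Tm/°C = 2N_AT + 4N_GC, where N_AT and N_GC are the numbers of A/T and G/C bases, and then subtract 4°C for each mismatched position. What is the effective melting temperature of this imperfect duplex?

Primer base counts: A=0, T=5, G=2, C=5 → A+T=5, G+C=7
Perfect-match Tm = 2(5) + 4(7) = 10 + 28 = 38°C
Mismatches (positions where the bases are not complementary): 1 (at position 8)
Effective Tm = 38 − 1×4 = 38 − 4 = 34°C

34°C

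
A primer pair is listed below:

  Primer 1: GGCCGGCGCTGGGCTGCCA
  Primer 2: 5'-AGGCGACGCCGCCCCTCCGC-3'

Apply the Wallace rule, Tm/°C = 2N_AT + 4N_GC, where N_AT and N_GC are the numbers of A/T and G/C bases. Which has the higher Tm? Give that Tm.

Primer 2, 74°C

Primer 1: A+T=3, G+C=16 → Tm = 2(3)+4(16) = 70°C
Primer 2: A+T=3, G+C=17 → Tm = 2(3)+4(17) = 74°C
70°C vs 74°C → primer 2 is higher.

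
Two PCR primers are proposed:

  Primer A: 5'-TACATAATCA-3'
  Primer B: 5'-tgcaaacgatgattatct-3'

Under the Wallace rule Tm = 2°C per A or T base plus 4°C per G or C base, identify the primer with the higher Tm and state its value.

Primer A: A+T=8, G+C=2 → Tm = 2(8)+4(2) = 24°C
Primer B: A+T=12, G+C=6 → Tm = 2(12)+4(6) = 48°C
24°C vs 48°C → primer B is higher.

Primer B, 48°C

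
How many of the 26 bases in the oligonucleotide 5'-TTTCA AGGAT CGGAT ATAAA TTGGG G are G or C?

Counting bases: T=8, A=8, C=2, G=8
Total G or C: 8 + 2 = 10

10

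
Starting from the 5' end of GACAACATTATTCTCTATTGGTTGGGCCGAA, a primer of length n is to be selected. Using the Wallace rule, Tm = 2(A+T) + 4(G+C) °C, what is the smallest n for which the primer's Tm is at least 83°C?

n = 29

First 28 bases: GACAACATTATTCTCTATTGGTTGGGCC → Tm = 80°C (< 83°C)
First 29 bases: GACAACATTATTCTCTATTGGTTGGGCCG → Tm = 84°C (≥ 83°C)
Since every base adds ≥2°C, Tm only increases with n, so the threshold is first crossed at n = 29.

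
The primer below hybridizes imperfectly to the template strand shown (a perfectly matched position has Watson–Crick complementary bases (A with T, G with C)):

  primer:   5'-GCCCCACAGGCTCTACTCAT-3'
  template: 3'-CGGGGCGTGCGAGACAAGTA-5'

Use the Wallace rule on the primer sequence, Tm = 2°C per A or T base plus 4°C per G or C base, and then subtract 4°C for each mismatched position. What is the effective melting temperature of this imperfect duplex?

48°C

Primer base counts: A=4, T=4, G=3, C=9 → A+T=8, G+C=12
Perfect-match Tm = 2(8) + 4(12) = 16 + 48 = 64°C
Mismatches (positions where the bases are not complementary): 4 (at positions 6, 9, 15, 16)
Effective Tm = 64 − 4×4 = 64 − 16 = 48°C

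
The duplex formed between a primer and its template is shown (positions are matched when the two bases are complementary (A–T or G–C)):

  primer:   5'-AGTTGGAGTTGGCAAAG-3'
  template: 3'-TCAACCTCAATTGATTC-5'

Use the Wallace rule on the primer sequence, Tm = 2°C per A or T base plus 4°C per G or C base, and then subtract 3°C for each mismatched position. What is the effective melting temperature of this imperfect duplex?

41°C

Primer base counts: A=5, T=4, G=7, C=1 → A+T=9, G+C=8
Perfect-match Tm = 2(9) + 4(8) = 18 + 32 = 50°C
Mismatches (positions where the bases are not complementary): 3 (at positions 11, 12, 14)
Effective Tm = 50 − 3×3 = 50 − 9 = 41°C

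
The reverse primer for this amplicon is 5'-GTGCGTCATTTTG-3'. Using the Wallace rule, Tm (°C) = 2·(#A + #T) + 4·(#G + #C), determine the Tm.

Base counts: C=2, G=4, T=6, A=1
So N_AT = 7 and N_GC = 6.
Tm = 2(7) + 4(6) = 14 + 24 = 38°C

38°C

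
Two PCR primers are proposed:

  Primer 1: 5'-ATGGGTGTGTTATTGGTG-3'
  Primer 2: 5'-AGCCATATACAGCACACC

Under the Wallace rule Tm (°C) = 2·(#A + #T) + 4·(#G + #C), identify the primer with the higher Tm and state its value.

Primer 2, 54°C

Primer 1: A+T=10, G+C=8 → Tm = 2(10)+4(8) = 52°C
Primer 2: A+T=9, G+C=9 → Tm = 2(9)+4(9) = 54°C
52°C vs 54°C → primer 2 is higher.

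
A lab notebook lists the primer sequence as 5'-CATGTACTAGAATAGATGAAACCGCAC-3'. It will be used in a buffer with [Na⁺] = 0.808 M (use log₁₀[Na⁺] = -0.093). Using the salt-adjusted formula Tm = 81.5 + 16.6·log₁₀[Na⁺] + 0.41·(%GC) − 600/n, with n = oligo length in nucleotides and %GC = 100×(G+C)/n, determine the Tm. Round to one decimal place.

74.4°C

Length n = 27. Scanning the sequence gives G=5, A=11, T=5, C=6.
G+C = 11, so %GC = 11/27 × 100 = 40.741%
Salt term: 16.6 × (-0.093) = -1.544
GC term: 0.41 × 40.741 = 16.704; length term: −600/27 = −22.222
Tm = 81.5 + (-1.544) + 16.704 − 22.222 = 74.438 → 74.4°C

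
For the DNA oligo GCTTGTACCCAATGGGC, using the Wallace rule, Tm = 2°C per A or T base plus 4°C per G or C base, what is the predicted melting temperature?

Base counts: A=3, T=4, C=5, G=5
So N_AT = 7 and N_GC = 10.
Tm = 2×7 + 4×10 = 54°C

54°C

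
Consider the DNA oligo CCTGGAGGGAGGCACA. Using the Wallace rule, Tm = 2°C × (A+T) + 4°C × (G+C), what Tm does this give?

54°C

Counting bases: C=4, A=4, T=1, G=7
A+T = 5, G+C = 11
Tm = 2×5 + 4×11 = 54°C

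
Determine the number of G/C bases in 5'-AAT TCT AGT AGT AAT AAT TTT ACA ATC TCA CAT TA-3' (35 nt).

G=2, T=14, A=14, C=5
G+C = 2 + 5 = 7

7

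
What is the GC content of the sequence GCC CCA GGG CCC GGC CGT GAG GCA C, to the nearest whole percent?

84%

Counting bases: C=11, A=3, T=1, G=10
G+C = 10 + 11 = 21 out of 25 bases
%GC = 21/25 × 100 = 84% ≈ 84%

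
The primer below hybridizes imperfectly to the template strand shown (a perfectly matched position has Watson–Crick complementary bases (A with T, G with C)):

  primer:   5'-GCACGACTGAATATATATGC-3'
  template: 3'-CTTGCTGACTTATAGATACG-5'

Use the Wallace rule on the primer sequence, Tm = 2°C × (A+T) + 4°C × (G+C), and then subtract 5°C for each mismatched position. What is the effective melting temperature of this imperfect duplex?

Primer base counts: A=7, T=5, G=4, C=4 → A+T=12, G+C=8
Perfect-match Tm = 2(12) + 4(8) = 24 + 32 = 56°C
Mismatches (positions where the bases are not complementary): 2 (at positions 2, 15)
Effective Tm = 56 − 2×5 = 56 − 10 = 46°C

46°C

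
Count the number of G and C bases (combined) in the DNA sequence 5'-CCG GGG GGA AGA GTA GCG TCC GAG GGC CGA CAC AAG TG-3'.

Counting bases: G=17, C=9, A=9, T=3
G+C = 17 + 9 = 26

26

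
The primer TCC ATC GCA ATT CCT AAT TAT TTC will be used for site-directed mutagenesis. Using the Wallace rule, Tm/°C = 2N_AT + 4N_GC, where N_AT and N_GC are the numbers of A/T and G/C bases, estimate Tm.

Base counts: C=7, G=1, A=6, T=10
A+T = 16, G+C = 8
Tm = 2×16 + 4×8 = 64°C

64°C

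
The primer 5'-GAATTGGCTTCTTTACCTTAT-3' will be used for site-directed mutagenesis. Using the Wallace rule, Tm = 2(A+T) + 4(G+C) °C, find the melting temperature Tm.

56°C

Scanning the sequence gives G=3, A=4, C=4, T=10.
So N_AT = 14 and N_GC = 7.
Tm = 2(14) + 4(7) = 28 + 28 = 56°C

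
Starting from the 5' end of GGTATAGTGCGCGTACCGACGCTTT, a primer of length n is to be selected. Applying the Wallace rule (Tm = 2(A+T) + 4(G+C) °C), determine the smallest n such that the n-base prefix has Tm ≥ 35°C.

First 11 bases: GGTATAGTGCG → Tm = 34°C (< 35°C)
First 12 bases: GGTATAGTGCGC → Tm = 38°C (≥ 35°C)
Each additional base adds 2°C (A/T) or 4°C (G/C), so Tm is non-decreasing in n; n = 12 is the first length to reach 35°C.

n = 12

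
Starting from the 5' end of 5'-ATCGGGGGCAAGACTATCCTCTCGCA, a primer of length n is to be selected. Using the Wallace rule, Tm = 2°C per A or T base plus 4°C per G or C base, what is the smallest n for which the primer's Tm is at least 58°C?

First 18 bases: ATCGGGGGCAAGACTATC → Tm = 56°C (< 58°C)
First 19 bases: ATCGGGGGCAAGACTATCC → Tm = 60°C (≥ 58°C)
Since every base adds ≥2°C, Tm only increases with n, so the threshold is first crossed at n = 19.

n = 19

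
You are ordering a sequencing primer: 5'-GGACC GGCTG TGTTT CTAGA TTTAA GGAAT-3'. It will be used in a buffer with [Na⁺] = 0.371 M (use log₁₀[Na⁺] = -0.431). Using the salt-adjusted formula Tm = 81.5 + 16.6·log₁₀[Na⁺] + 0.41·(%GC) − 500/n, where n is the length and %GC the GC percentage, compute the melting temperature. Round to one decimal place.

75.4°C

Length n = 30. Scanning the sequence gives T=10, G=9, C=4, A=7.
G+C = 13, so %GC = 13/30 × 100 = 43.333%
Salt term: 16.6 × (-0.431) = -7.155
GC term: 0.41 × 43.333 = 17.767; length term: −500/30 = −16.667
Tm = 81.5 + (-7.155) + 17.767 − 16.667 = 75.445 → 75.4°C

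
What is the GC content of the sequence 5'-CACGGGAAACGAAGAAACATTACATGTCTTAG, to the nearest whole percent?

G=7, T=6, C=6, A=13
G+C = 7 + 6 = 13 out of 32 bases
%GC = 13/32 × 100 = 40.62% ≈ 41%

41%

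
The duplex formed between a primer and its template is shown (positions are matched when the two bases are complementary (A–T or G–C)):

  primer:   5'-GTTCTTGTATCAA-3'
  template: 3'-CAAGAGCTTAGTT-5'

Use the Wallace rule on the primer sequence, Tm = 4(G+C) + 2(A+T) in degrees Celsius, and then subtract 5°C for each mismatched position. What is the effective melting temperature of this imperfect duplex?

Primer base counts: A=3, T=6, G=2, C=2 → A+T=9, G+C=4
Perfect-match Tm = 2(9) + 4(4) = 18 + 16 = 34°C
Mismatches (positions where the bases are not complementary): 2 (at positions 6, 8)
Effective Tm = 34 − 2×5 = 34 − 10 = 24°C

24°C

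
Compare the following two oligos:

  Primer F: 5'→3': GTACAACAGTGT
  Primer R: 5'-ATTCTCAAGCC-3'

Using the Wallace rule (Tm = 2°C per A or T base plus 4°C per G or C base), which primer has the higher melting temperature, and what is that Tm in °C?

Primer F: A+T=7, G+C=5 → Tm = 2(7)+4(5) = 34°C
Primer R: A+T=6, G+C=5 → Tm = 2(6)+4(5) = 32°C
34°C vs 32°C → primer F is higher.

Primer F, 34°C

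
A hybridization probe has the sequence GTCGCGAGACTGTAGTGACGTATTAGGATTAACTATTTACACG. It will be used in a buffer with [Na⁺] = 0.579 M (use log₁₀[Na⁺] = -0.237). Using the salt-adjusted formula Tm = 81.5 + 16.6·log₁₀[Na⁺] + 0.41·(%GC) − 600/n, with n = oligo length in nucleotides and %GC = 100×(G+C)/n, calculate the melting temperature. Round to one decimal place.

Length n = 43. Counting bases: A=12, C=7, T=13, G=11
G+C = 18, so %GC = 18/43 × 100 = 41.86%
Salt term: 16.6 × (-0.237) = -3.934
GC term: 0.41 × 41.86 = 17.163; length term: −600/43 = −13.953
Tm = 81.5 + (-3.934) + 17.163 − 13.953 = 80.776 → 80.8°C

80.8°C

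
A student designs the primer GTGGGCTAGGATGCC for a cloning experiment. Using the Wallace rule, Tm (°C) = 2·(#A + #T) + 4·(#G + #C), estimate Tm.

Base counts: A=2, T=3, G=7, C=3
AT pairs contribute 5, GC pairs contribute 10.
Tm = 2(5) + 4(10) = 10 + 40 = 50°C

50°C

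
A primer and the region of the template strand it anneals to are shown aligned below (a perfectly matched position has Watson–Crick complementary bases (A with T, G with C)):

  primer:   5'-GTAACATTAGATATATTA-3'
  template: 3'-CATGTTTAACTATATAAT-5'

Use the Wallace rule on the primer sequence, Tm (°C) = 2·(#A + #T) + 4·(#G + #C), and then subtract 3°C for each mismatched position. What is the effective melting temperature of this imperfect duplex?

Primer base counts: A=8, T=7, G=2, C=1 → A+T=15, G+C=3
Perfect-match Tm = 2(15) + 4(3) = 30 + 12 = 42°C
Mismatches (positions where the bases are not complementary): 4 (at positions 4, 5, 7, 9)
Effective Tm = 42 − 4×3 = 42 − 12 = 30°C

30°C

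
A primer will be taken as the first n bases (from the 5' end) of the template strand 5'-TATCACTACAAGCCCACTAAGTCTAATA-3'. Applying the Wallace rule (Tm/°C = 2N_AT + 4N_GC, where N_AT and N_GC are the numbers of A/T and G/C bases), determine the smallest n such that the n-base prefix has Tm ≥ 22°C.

First 8 bases: TATCACTA → Tm = 20°C (< 22°C)
First 9 bases: TATCACTAC → Tm = 24°C (≥ 22°C)
Since every base adds ≥2°C, Tm only increases with n, so the threshold is first crossed at n = 9.

n = 9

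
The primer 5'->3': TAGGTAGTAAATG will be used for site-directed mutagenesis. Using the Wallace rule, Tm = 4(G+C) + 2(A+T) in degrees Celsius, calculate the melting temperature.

Counting bases: T=4, G=4, A=5, C=0
AT pairs contribute 9, GC pairs contribute 4.
Tm = 2×9 + 4×4 = 34°C

34°C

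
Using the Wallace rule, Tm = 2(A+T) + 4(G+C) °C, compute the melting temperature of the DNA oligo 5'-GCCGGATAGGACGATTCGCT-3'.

Counting bases: T=4, A=4, G=7, C=5
So N_AT = 8 and N_GC = 12.
Tm = 4·12 + 2·8 = 48 + 16 = 64°C

64°C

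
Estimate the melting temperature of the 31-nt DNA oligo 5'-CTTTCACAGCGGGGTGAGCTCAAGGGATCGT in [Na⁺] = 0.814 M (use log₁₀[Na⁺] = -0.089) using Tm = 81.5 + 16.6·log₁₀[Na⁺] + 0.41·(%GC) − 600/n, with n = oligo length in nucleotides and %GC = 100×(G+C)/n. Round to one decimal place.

Length n = 31. Counting bases: C=7, A=6, G=11, T=7
G+C = 18, so %GC = 18/31 × 100 = 58.065%
Salt term: 16.6 × (-0.089) = -1.477
GC term: 0.41 × 58.065 = 23.807; length term: −600/31 = −19.355
Tm = 81.5 + (-1.477) + 23.807 − 19.355 = 84.475 → 84.5°C

84.5°C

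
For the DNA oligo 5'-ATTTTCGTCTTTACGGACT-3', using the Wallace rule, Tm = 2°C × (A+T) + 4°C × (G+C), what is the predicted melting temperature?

52°C

A=3, G=3, T=9, C=4
A+T = 12, G+C = 7
Tm = 4·7 + 2·12 = 28 + 24 = 52°C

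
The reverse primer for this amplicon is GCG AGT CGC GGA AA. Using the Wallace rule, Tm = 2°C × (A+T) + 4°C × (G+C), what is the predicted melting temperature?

46°C

Base counts: T=1, C=3, G=6, A=4
AT pairs contribute 5, GC pairs contribute 9.
Tm = 2×5 + 4×9 = 46°C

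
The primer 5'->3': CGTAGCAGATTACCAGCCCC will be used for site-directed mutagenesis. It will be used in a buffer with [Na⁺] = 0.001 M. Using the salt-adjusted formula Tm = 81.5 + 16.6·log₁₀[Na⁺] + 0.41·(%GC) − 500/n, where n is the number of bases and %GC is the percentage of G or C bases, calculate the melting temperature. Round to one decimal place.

31.3°C

Length n = 20. T=3, C=8, G=4, A=5
G+C = 12, so %GC = 12/20 × 100 = 60%
Salt term: 16.6 × (-3) = -49.8
GC term: 0.41 × 60 = 24.6; length term: −500/20 = −25
Tm = 81.5 + (-49.8) + 24.6 − 25 = 31.3 → 31.3°C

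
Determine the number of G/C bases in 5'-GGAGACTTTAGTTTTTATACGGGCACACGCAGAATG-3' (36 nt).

16

Scanning the sequence gives A=10, T=10, G=10, C=6.
Total G or C: 10 + 6 = 16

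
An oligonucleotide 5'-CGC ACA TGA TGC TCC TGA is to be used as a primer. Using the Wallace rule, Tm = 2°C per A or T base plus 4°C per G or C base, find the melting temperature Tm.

56°C

Scanning the sequence gives T=4, C=6, A=4, G=4.
So N_AT = 8 and N_GC = 10.
Tm = 2×8 + 4×10 = 56°C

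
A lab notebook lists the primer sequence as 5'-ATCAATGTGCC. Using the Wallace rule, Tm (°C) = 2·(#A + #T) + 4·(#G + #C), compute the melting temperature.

32°C

Scanning the sequence gives C=3, G=2, A=3, T=3.
AT pairs contribute 6, GC pairs contribute 5.
Tm = 2(6) + 4(5) = 12 + 20 = 32°C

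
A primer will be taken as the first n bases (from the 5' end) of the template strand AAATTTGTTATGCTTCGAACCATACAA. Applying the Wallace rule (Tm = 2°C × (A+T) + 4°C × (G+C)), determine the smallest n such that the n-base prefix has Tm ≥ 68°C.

n = 26

First 25 bases: AAATTTGTTATGCTTCGAACCATAC → Tm = 66°C (< 68°C)
First 26 bases: AAATTTGTTATGCTTCGAACCATACA → Tm = 68°C (≥ 68°C)
Each additional base adds 2°C (A/T) or 4°C (G/C), so Tm is non-decreasing in n; n = 26 is the first length to reach 68°C.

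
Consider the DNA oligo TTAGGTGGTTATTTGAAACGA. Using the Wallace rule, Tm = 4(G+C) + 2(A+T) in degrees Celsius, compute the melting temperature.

56°C

Scanning the sequence gives G=6, T=8, A=6, C=1.
So N_AT = 14 and N_GC = 7.
Tm = 2×14 + 4×7 = 56°C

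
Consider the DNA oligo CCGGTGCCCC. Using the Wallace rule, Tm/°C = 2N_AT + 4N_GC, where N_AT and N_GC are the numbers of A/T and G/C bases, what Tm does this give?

Base counts: T=1, C=6, G=3, A=0
So N_AT = 1 and N_GC = 9.
Tm = 2×1 + 4×9 = 38°C

38°C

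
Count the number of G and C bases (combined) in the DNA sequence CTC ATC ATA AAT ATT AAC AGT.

5

G=1, A=9, T=7, C=4
G+C = 1 + 4 = 5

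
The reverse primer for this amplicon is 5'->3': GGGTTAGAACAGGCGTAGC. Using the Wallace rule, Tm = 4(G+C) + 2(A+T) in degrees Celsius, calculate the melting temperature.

60°C

Counting bases: G=8, T=3, A=5, C=3
AT pairs contribute 8, GC pairs contribute 11.
Tm = 2(8) + 4(11) = 16 + 44 = 60°C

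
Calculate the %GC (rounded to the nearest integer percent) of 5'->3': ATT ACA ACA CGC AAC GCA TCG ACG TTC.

Base counts: A=9, C=9, T=5, G=4
G+C = 4 + 9 = 13 out of 27 bases
%GC = 13/27 × 100 = 48.15% ≈ 48%

48%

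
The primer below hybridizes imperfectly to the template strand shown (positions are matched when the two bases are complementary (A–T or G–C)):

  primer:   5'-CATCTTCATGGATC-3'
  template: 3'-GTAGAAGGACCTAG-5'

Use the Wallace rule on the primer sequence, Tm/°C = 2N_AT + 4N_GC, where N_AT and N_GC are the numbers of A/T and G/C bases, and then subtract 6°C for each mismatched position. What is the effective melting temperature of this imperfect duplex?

Primer base counts: A=3, T=5, G=2, C=4 → A+T=8, G+C=6
Perfect-match Tm = 2(8) + 4(6) = 16 + 24 = 40°C
Mismatches (positions where the bases are not complementary): 1 (at position 8)
Effective Tm = 40 − 1×6 = 40 − 6 = 34°C

34°C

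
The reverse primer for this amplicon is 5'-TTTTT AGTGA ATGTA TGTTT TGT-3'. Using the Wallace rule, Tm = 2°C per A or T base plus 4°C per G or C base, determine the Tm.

T=14, C=0, G=5, A=4
AT pairs contribute 18, GC pairs contribute 5.
Tm = 2(18) + 4(5) = 36 + 20 = 56°C

56°C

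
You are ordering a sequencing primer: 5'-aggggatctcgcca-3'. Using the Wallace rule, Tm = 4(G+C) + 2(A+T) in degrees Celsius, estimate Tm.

C=4, A=3, T=2, G=5
So N_AT = 5 and N_GC = 9.
Tm = 2(5) + 4(9) = 10 + 36 = 46°C

46°C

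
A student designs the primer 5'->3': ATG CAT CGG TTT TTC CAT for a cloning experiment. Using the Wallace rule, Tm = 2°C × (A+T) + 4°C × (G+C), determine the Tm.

Scanning the sequence gives A=3, C=4, G=3, T=8.
So N_AT = 11 and N_GC = 7.
Tm = 2(11) + 4(7) = 22 + 28 = 50°C

50°C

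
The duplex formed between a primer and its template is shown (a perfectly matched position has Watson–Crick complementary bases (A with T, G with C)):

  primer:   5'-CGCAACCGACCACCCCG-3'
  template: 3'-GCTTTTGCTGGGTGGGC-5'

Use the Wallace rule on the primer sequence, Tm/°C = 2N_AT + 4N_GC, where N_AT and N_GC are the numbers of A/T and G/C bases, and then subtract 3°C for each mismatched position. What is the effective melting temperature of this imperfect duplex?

Primer base counts: A=4, T=0, G=3, C=10 → A+T=4, G+C=13
Perfect-match Tm = 2(4) + 4(13) = 8 + 52 = 60°C
Mismatches (positions where the bases are not complementary): 4 (at positions 3, 6, 12, 13)
Effective Tm = 60 − 4×3 = 60 − 12 = 48°C

48°C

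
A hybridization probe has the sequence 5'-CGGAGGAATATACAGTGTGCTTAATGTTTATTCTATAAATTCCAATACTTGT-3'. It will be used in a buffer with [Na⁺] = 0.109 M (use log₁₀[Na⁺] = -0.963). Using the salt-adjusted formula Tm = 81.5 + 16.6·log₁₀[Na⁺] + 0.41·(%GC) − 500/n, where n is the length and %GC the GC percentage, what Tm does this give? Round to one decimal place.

Length n = 52. Counting bases: C=7, A=16, T=20, G=9
G+C = 16, so %GC = 16/52 × 100 = 30.769%
Salt term: 16.6 × (-0.963) = -15.986
GC term: 0.41 × 30.769 = 12.615; length term: −500/52 = −9.615
Tm = 81.5 + (-15.986) + 12.615 − 9.615 = 68.514 → 68.5°C

68.5°C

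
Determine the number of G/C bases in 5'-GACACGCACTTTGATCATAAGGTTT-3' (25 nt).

Scanning the sequence gives C=5, G=5, T=8, A=7.
G+C = 5 + 5 = 10

10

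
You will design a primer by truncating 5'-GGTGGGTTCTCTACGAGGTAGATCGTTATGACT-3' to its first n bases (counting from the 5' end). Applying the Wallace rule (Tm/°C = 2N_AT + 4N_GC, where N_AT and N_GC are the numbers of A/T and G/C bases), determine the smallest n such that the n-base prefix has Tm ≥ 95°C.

First 31 bases: GGTGGGTTCTCTACGAGGTAGATCGTTATGA → Tm = 92°C (< 95°C)
First 32 bases: GGTGGGTTCTCTACGAGGTAGATCGTTATGAC → Tm = 96°C (≥ 95°C)
Since every base adds ≥2°C, Tm only increases with n, so the threshold is first crossed at n = 32.

n = 32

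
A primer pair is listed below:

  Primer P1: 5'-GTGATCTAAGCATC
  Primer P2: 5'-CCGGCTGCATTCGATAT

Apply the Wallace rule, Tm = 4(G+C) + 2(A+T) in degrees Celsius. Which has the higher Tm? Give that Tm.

Primer P2, 52°C

Primer P1: A+T=8, G+C=6 → Tm = 2(8)+4(6) = 40°C
Primer P2: A+T=8, G+C=9 → Tm = 2(8)+4(9) = 52°C
40°C vs 52°C → primer P2 is higher.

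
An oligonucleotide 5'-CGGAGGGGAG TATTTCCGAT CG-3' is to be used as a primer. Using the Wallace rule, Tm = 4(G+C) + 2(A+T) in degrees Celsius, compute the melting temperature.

Scanning the sequence gives G=9, C=4, A=4, T=5.
So N_AT = 9 and N_GC = 13.
Tm = 2×9 + 4×13 = 70°C

70°C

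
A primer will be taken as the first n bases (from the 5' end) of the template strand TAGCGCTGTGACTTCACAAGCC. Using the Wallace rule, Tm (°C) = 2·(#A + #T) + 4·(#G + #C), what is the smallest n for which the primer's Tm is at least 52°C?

First 16 bases: TAGCGCTGTGACTTCA → Tm = 48°C (< 52°C)
First 17 bases: TAGCGCTGTGACTTCAC → Tm = 52°C (≥ 52°C)
Since every base adds ≥2°C, Tm only increases with n, so the threshold is first crossed at n = 17.

n = 17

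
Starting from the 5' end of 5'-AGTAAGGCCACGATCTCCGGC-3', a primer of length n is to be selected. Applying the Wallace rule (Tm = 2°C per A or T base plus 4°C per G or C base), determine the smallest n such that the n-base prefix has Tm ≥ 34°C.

n = 11

First 10 bases: AGTAAGGCCA → Tm = 30°C (< 34°C)
First 11 bases: AGTAAGGCCAC → Tm = 34°C (≥ 34°C)
Each additional base adds 2°C (A/T) or 4°C (G/C), so Tm is non-decreasing in n; n = 11 is the first length to reach 34°C.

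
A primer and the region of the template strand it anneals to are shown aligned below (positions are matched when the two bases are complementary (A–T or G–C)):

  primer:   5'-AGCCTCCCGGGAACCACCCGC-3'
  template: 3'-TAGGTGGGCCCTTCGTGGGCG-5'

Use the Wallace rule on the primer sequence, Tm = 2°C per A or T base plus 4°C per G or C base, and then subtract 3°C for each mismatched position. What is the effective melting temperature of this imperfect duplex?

65°C

Primer base counts: A=4, T=1, G=5, C=11 → A+T=5, G+C=16
Perfect-match Tm = 2(5) + 4(16) = 10 + 64 = 74°C
Mismatches (positions where the bases are not complementary): 3 (at positions 2, 5, 14)
Effective Tm = 74 − 3×3 = 74 − 9 = 65°C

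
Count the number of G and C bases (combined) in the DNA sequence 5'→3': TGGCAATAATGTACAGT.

Counting bases: A=6, C=2, T=5, G=4
G+C = 4 + 2 = 6

6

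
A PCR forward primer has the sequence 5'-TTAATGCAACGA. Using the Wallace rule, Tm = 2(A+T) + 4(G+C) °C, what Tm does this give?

Scanning the sequence gives T=3, C=2, G=2, A=5.
AT pairs contribute 8, GC pairs contribute 4.
Tm = 4·4 + 2·8 = 16 + 16 = 32°C

32°C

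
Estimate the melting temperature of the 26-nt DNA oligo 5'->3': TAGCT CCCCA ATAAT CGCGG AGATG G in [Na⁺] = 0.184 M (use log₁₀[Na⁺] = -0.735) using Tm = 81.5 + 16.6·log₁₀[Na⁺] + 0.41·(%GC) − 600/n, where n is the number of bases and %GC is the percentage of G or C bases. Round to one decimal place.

Length n = 26. Counting bases: G=7, T=5, A=7, C=7
G+C = 14, so %GC = 14/26 × 100 = 53.846%
Salt term: 16.6 × (-0.735) = -12.201
GC term: 0.41 × 53.846 = 22.077; length term: −600/26 = −23.077
Tm = 81.5 + (-12.201) + 22.077 − 23.077 = 68.299 → 68.3°C

68.3°C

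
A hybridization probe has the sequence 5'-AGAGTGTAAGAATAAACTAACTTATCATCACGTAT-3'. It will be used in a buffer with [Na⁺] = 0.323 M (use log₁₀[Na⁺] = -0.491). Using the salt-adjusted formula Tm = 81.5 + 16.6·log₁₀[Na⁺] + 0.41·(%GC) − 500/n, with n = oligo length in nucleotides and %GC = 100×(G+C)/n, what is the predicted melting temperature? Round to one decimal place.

Length n = 35. Base counts: G=5, C=5, A=15, T=10
G+C = 10, so %GC = 10/35 × 100 = 28.571%
Salt term: 16.6 × (-0.491) = -8.151
GC term: 0.41 × 28.571 = 11.714; length term: −500/35 = −14.286
Tm = 81.5 + (-8.151) + 11.714 − 14.286 = 70.777 → 70.8°C

70.8°C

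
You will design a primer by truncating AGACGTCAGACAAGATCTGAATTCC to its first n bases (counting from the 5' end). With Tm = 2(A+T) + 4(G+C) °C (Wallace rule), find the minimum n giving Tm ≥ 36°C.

n = 12

First 11 bases: AGACGTCAGAC → Tm = 34°C (< 36°C)
First 12 bases: AGACGTCAGACA → Tm = 36°C (≥ 36°C)
Since every base adds ≥2°C, Tm only increases with n, so the threshold is first crossed at n = 12.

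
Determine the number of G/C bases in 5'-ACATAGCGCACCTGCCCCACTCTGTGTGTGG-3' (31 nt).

19

Counting bases: G=8, C=11, T=7, A=5
Total G or C: 8 + 11 = 19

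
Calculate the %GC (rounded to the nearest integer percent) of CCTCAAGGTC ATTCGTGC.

Scanning the sequence gives A=3, T=5, C=6, G=4.
G+C = 4 + 6 = 10 out of 18 bases
%GC = 10/18 × 100 = 55.56% ≈ 56%

56%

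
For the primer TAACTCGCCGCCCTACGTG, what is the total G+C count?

Base counts: C=8, A=3, T=4, G=4
G+C = 4 + 8 = 12

12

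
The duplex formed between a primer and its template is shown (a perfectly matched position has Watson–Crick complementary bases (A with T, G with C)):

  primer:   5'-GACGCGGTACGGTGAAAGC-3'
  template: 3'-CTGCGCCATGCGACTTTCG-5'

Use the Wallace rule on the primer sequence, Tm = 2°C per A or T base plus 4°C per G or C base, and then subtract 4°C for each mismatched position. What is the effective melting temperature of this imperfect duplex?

58°C

Primer base counts: A=5, T=2, G=8, C=4 → A+T=7, G+C=12
Perfect-match Tm = 2(7) + 4(12) = 14 + 48 = 62°C
Mismatches (positions where the bases are not complementary): 1 (at position 12)
Effective Tm = 62 − 1×4 = 62 − 4 = 58°C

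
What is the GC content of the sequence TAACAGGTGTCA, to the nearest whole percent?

42%

Counting bases: C=2, A=4, T=3, G=3
G+C = 3 + 2 = 5 out of 12 bases
%GC = 5/12 × 100 = 41.67% ≈ 42%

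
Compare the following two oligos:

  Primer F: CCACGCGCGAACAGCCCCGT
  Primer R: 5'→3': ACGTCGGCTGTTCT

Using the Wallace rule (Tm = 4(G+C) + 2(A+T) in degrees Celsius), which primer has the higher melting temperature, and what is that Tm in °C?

Primer F: A+T=5, G+C=15 → Tm = 2(5)+4(15) = 70°C
Primer R: A+T=6, G+C=8 → Tm = 2(6)+4(8) = 44°C
70°C vs 44°C → primer F is higher.

Primer F, 70°C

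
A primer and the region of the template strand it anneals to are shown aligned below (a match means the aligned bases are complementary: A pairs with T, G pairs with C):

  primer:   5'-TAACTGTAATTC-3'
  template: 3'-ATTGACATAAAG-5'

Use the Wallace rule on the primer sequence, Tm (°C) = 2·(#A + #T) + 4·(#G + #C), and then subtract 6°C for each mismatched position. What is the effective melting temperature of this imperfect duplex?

24°C

Primer base counts: A=4, T=5, G=1, C=2 → A+T=9, G+C=3
Perfect-match Tm = 2(9) + 4(3) = 18 + 12 = 30°C
Mismatches (positions where the bases are not complementary): 1 (at position 9)
Effective Tm = 30 − 1×6 = 30 − 6 = 24°C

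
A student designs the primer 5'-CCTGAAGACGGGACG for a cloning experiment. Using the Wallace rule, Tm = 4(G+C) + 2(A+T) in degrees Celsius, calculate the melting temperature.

Base counts: A=4, G=6, C=4, T=1
A+T = 5, G+C = 10
Tm = 4·10 + 2·5 = 40 + 10 = 50°C

50°C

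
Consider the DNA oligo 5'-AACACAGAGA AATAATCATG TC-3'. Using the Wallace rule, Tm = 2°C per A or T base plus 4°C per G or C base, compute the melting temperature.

58°C

Base counts: A=11, T=4, G=3, C=4
A+T = 15, G+C = 7
Tm = 4·7 + 2·15 = 28 + 30 = 58°C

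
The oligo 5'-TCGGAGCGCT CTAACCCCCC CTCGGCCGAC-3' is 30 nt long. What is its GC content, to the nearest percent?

73%

A=4, C=15, G=7, T=4
G+C = 7 + 15 = 22 out of 30 bases
%GC = 22/30 × 100 = 73.33% ≈ 73%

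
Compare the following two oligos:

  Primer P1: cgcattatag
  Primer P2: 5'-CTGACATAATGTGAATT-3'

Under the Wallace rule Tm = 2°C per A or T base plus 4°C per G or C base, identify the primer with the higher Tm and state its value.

Primer P1: A+T=6, G+C=4 → Tm = 2(6)+4(4) = 28°C
Primer P2: A+T=12, G+C=5 → Tm = 2(12)+4(5) = 44°C
28°C vs 44°C → primer P2 is higher.

Primer P2, 44°C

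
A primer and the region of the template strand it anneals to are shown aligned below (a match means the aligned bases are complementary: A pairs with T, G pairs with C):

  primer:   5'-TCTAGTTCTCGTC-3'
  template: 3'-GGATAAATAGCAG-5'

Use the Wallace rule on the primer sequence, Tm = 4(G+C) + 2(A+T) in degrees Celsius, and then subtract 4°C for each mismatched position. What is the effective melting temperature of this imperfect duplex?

26°C

Primer base counts: A=1, T=6, G=2, C=4 → A+T=7, G+C=6
Perfect-match Tm = 2(7) + 4(6) = 14 + 24 = 38°C
Mismatches (positions where the bases are not complementary): 3 (at positions 1, 5, 8)
Effective Tm = 38 − 3×4 = 38 − 12 = 26°C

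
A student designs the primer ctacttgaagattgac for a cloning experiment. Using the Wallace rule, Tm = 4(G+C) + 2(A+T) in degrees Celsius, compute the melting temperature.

Counting bases: C=3, G=3, A=5, T=5
A+T = 10, G+C = 6
Tm = 4·6 + 2·10 = 24 + 20 = 44°C

44°C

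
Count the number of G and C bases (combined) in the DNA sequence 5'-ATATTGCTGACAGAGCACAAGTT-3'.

9

T=6, G=5, C=4, A=8
Total G or C: 5 + 4 = 9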